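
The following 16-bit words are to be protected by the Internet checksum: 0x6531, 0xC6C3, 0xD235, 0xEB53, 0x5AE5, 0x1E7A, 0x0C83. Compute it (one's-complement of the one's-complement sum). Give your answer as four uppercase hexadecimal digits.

One's-complement addition (fold any carry out of bit 15 back into bit 0):
  0x6531 + 0xC6C3 = 0x12BF4 → wrap carry → 0x2BF5
  0x2BF5 + 0xD235 = 0x0FE2A
  0xFE2A + 0xEB53 = 0x1E97D → wrap carry → 0xE97E
  0xE97E + 0x5AE5 = 0x14463 → wrap carry → 0x4464
  0x4464 + 0x1E7A = 0x062DE
  0x62DE + 0x0C83 = 0x06F61
One's-complement sum = 0x6F61.
Checksum = ~0x6F61 & 0xFFFF = 0x909E.

909E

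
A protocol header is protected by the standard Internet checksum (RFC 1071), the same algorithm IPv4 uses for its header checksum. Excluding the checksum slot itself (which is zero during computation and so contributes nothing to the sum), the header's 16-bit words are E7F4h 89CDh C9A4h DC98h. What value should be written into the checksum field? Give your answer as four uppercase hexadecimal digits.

One's-complement addition (fold any carry out of bit 15 back into bit 0):
  0xE7F4 + 0x89CD = 0x171C1 → wrap carry → 0x71C2
  0x71C2 + 0xC9A4 = 0x13B66 → wrap carry → 0x3B67
  0x3B67 + 0xDC98 = 0x117FF → wrap carry → 0x1800
One's-complement sum = 0x1800.
Checksum = ~0x1800 & 0xFFFF = 0xE7FF.

E7FF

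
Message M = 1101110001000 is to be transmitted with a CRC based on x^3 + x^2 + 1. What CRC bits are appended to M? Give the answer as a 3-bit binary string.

Append 3 zeros: 1101110001000000. Divide by 1101 (XOR where the leading bit is 1):
  pos 0: 1101 XOR 1101 = 0000
  pos 4: 1100 XOR 1101 = 0001
  pos 7: 1010 XOR 1101 = 0111
  pos 8: 1110 XOR 1101 = 0011
  pos 10: 1100 XOR 1101 = 0001
Remainder (last 3 bits) = 100. This is the CRC / FCS.

100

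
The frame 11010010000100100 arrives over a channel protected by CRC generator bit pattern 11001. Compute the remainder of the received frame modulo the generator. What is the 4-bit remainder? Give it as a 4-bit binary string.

0000

Modulo-2 division of 11010010000100100 by 11001:
  pos 0: 11010 XOR 11001 = 00011
  pos 3: 11010 XOR 11001 = 00011
  pos 6: 11000 XOR 11001 = 00001
  pos 10: 11001 XOR 11001 = 00000
Remainder = 0000 (zero — the frame passes the CRC check).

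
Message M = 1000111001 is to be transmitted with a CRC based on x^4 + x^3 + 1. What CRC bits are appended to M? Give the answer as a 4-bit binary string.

0011

Append 4 zeros: 10001110010000. Divide by 11001 (XOR where the leading bit is 1):
  pos 0: 10001 XOR 11001 = 01000
  pos 1: 10001 XOR 11001 = 01000
  pos 2: 10001 XOR 11001 = 01000
  pos 3: 10000 XOR 11001 = 01001
  pos 4: 10010 XOR 11001 = 01011
  pos 5: 10111 XOR 11001 = 01110
  pos 6: 11100 XOR 11001 = 00101
  pos 8: 10100 XOR 11001 = 01101
  pos 9: 11010 XOR 11001 = 00011
Remainder (last 4 bits) = 0011. This is the CRC / FCS.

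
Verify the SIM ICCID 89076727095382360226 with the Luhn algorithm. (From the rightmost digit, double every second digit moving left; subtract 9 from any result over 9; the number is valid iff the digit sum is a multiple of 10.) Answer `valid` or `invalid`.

valid

From the right, keep odd positions and double even positions (subtract 9 from any doubled value over 9):
  doubled (positions 2,4,...): 4 0 6 7 1 0 4 3 0 7 → sum 32
  kept (positions 1,3,...): 6 2 6 2 3 9 7 7 7 9 → sum 58
Total = 90.
90 mod 10 = 0, so the number is valid.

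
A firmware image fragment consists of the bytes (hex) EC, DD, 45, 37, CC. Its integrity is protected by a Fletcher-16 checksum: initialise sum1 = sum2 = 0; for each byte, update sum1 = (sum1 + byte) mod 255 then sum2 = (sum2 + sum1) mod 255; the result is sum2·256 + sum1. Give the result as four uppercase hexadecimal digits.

2314

Running sums (mod 255):
  after byte 0 (EC): sum1=236, sum2=236
  after byte 1 (DD): sum1=202, sum2=183
  after byte 2 (45): sum1=16, sum2=199
  after byte 3 (37): sum1=71, sum2=15
  after byte 4 (CC): sum1=20, sum2=35
Checksum = sum2·256 + sum1 = 35·256 + 20 = 8980 = 0x2314.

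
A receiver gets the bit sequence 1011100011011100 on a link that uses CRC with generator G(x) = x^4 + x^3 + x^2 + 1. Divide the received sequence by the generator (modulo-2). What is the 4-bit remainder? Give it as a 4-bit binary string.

1000

Modulo-2 division of 1011100011011100 by 11101:
  pos 0: 10111 XOR 11101 = 01010
  pos 1: 10100 XOR 11101 = 01001
  pos 2: 10010 XOR 11101 = 01111
  pos 3: 11110 XOR 11101 = 00011
  pos 6: 11110 XOR 11101 = 00011
  pos 9: 11111 XOR 11101 = 00010
Remainder = 1000 (nonzero — an error is detected).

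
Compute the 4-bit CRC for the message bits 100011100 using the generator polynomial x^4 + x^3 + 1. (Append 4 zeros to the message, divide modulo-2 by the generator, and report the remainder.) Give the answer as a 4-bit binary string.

0101

Append 4 zeros: 1000111000000. Divide by 11001 (XOR where the leading bit is 1):
  pos 0: 10001 XOR 11001 = 01000
  pos 1: 10001 XOR 11001 = 01000
  pos 2: 10001 XOR 11001 = 01000
  pos 3: 10000 XOR 11001 = 01001
  pos 4: 10010 XOR 11001 = 01011
  pos 5: 10110 XOR 11001 = 01111
  pos 6: 11110 XOR 11001 = 00111
  pos 8: 11100 XOR 11001 = 00101
Remainder (last 4 bits) = 0101. This is the CRC / FCS.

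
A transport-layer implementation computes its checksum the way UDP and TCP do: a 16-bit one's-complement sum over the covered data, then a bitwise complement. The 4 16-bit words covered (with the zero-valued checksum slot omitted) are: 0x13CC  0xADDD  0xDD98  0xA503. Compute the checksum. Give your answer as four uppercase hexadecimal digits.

One's-complement addition (fold any carry out of bit 15 back into bit 0):
  0x13CC + 0xADDD = 0x0C1A9
  0xC1A9 + 0xDD98 = 0x19F41 → wrap carry → 0x9F42
  0x9F42 + 0xA503 = 0x14445 → wrap carry → 0x4446
One's-complement sum = 0x4446.
Checksum = ~0x4446 & 0xFFFF = 0xBBB9.

BBB9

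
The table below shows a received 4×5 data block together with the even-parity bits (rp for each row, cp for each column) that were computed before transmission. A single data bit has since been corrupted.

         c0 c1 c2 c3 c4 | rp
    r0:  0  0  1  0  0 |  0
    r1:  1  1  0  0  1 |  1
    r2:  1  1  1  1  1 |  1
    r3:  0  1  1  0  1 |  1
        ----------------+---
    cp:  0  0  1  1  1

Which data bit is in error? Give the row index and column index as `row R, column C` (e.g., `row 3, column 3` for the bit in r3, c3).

Recompute each row's even parity and compare to rp:
  r0: data parity 1, sent rp 0 → mismatch
  r1: data parity 1, sent rp 1 → ok
  r2: data parity 1, sent rp 1 → ok
  r3: data parity 1, sent rp 1 → ok
Recompute each column's even parity and compare to cp:
  c0: data parity 0, sent cp 0 → ok
  c1: data parity 1, sent cp 0 → mismatch
  c2: data parity 1, sent cp 1 → ok
  c3: data parity 1, sent cp 1 → ok
  c4: data parity 1, sent cp 1 → ok
Exactly one row (r0) and one column (c1) fail → the flipped bit is at their intersection.

row 0, column 1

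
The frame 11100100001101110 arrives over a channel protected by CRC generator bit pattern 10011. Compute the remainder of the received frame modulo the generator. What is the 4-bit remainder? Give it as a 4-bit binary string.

Modulo-2 division of 11100100001101110 by 10011:
  pos 0: 11100 XOR 10011 = 01111
  pos 1: 11111 XOR 10011 = 01100
  pos 2: 11000 XOR 10011 = 01011
  pos 3: 10110 XOR 10011 = 00101
  pos 5: 10100 XOR 10011 = 00111
  pos 7: 11111 XOR 10011 = 01100
  pos 8: 11000 XOR 10011 = 01011
  pos 9: 10111 XOR 10011 = 00100
  pos 11: 10011 XOR 10011 = 00000
Remainder = 0000 (zero — the frame passes the CRC check).

0000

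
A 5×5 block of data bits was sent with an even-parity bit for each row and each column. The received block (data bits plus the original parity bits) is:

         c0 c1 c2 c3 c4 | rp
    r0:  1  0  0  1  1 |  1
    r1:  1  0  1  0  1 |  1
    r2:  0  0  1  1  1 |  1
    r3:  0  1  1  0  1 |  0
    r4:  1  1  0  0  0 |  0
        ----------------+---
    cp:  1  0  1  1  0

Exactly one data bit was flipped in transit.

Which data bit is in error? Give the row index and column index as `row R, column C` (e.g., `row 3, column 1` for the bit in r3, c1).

Recompute each row's even parity and compare to rp:
  r0: data parity 1, sent rp 1 → ok
  r1: data parity 1, sent rp 1 → ok
  r2: data parity 1, sent rp 1 → ok
  r3: data parity 1, sent rp 0 → mismatch
  r4: data parity 0, sent rp 0 → ok
Recompute each column's even parity and compare to cp:
  c0: data parity 1, sent cp 1 → ok
  c1: data parity 0, sent cp 0 → ok
  c2: data parity 1, sent cp 1 → ok
  c3: data parity 0, sent cp 1 → mismatch
  c4: data parity 0, sent cp 0 → ok
Exactly one row (r3) and one column (c3) fail → the flipped bit is at their intersection.

row 3, column 3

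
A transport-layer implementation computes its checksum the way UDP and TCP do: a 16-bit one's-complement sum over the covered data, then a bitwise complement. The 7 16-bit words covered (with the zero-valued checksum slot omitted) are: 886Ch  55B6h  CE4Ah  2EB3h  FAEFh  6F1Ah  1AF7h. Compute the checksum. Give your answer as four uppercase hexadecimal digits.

9FDD

One's-complement addition (fold any carry out of bit 15 back into bit 0):
  0x886C + 0x55B6 = 0x0DE22
  0xDE22 + 0xCE4A = 0x1AC6C → wrap carry → 0xAC6D
  0xAC6D + 0x2EB3 = 0x0DB20
  0xDB20 + 0xFAEF = 0x1D60F → wrap carry → 0xD610
  0xD610 + 0x6F1A = 0x1452A → wrap carry → 0x452B
  0x452B + 0x1AF7 = 0x06022
One's-complement sum = 0x6022.
Checksum = ~0x6022 & 0xFFFF = 0x9FDD.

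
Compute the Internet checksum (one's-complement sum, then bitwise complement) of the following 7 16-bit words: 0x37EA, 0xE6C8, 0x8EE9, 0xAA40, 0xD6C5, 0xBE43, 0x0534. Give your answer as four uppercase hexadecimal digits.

0DE5

One's-complement addition (fold any carry out of bit 15 back into bit 0):
  0x37EA + 0xE6C8 = 0x11EB2 → wrap carry → 0x1EB3
  0x1EB3 + 0x8EE9 = 0x0AD9C
  0xAD9C + 0xAA40 = 0x157DC → wrap carry → 0x57DD
  0x57DD + 0xD6C5 = 0x12EA2 → wrap carry → 0x2EA3
  0x2EA3 + 0xBE43 = 0x0ECE6
  0xECE6 + 0x0534 = 0x0F21A
One's-complement sum = 0xF21A.
Checksum = ~0xF21A & 0xFFFF = 0x0DE5.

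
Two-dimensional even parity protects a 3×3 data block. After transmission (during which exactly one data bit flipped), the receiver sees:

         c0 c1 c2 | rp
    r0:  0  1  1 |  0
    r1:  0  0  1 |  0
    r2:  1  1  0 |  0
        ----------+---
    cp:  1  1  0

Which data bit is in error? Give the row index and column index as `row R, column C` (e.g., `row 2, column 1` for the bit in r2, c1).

Recompute each row's even parity and compare to rp:
  r0: data parity 0, sent rp 0 → ok
  r1: data parity 1, sent rp 0 → mismatch
  r2: data parity 0, sent rp 0 → ok
Recompute each column's even parity and compare to cp:
  c0: data parity 1, sent cp 1 → ok
  c1: data parity 0, sent cp 1 → mismatch
  c2: data parity 0, sent cp 0 → ok
Exactly one row (r1) and one column (c1) fail → the flipped bit is at their intersection.

row 1, column 1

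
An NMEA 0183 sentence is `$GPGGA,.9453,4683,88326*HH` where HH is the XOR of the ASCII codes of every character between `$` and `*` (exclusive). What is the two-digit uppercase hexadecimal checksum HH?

XOR the ASCII codes of the payload characters:
  'G' = 0x47 → acc = 0x47
  'P' = 0x50 → acc = 0x17
  'G' = 0x47 → acc = 0x50
  'G' = 0x47 → acc = 0x17
  'A' = 0x41 → acc = 0x56
  ',' = 0x2C → acc = 0x7A
  '.' = 0x2E → acc = 0x54
  '9' = 0x39 → acc = 0x6D
  '4' = 0x34 → acc = 0x59
  '5' = 0x35 → acc = 0x6C
  '3' = 0x33 → acc = 0x5F
  ',' = 0x2C → acc = 0x73
  '4' = 0x34 → acc = 0x47
  '6' = 0x36 → acc = 0x71
  '8' = 0x38 → acc = 0x49
  '3' = 0x33 → acc = 0x7A
  ',' = 0x2C → acc = 0x56
  '8' = 0x38 → acc = 0x6E
  '8' = 0x38 → acc = 0x56
  '3' = 0x33 → acc = 0x65
  '2' = 0x32 → acc = 0x57
  '6' = 0x36 → acc = 0x61
Checksum = 0x61.

61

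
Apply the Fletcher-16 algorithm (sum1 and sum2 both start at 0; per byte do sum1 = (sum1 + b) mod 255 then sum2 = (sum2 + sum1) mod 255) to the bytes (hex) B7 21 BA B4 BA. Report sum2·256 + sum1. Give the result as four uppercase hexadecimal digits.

6F03

Running sums (mod 255):
  after byte 0 (B7): sum1=183, sum2=183
  after byte 1 (21): sum1=216, sum2=144
  after byte 2 (BA): sum1=147, sum2=36
  after byte 3 (B4): sum1=72, sum2=108
  after byte 4 (BA): sum1=3, sum2=111
Checksum = sum2·256 + sum1 = 111·256 + 3 = 28419 = 0x6F03.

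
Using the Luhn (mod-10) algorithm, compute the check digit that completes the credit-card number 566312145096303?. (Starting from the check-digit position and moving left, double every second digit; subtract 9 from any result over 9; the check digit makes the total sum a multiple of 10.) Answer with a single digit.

9

Partial digits right→left: 3 0 3 6 9 0 5 4 1 2 1 3 6 6 5
Double every second digit counting from the check-digit position (so the 1st, 3rd, 5th, ... of the partial from the right).
  doubled (with −9 where >9): 6 6 9 1 2 2 3 1 → sum 30
  kept as-is: 0 6 0 4 2 3 6 → sum 21
Total = 30 + 21 = 51.
Check digit = (10 − (51 mod 10)) mod 10 = 9.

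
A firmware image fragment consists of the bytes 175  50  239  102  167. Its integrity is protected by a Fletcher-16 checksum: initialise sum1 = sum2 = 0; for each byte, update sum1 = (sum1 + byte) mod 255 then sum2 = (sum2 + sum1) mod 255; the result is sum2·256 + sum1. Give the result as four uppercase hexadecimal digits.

Running sums (mod 255):
  after byte 0 (175): sum1=175, sum2=175
  after byte 1 (50): sum1=225, sum2=145
  after byte 2 (239): sum1=209, sum2=99
  after byte 3 (102): sum1=56, sum2=155
  after byte 4 (167): sum1=223, sum2=123
Checksum = sum2·256 + sum1 = 123·256 + 223 = 31711 = 0x7BDF.

7BDF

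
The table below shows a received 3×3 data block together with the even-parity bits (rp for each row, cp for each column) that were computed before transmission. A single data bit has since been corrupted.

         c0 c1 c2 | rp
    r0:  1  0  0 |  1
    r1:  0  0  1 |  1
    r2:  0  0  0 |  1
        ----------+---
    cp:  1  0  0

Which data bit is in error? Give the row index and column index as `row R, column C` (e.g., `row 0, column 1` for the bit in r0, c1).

row 2, column 2

Recompute each row's even parity and compare to rp:
  r0: data parity 1, sent rp 1 → ok
  r1: data parity 1, sent rp 1 → ok
  r2: data parity 0, sent rp 1 → mismatch
Recompute each column's even parity and compare to cp:
  c0: data parity 1, sent cp 1 → ok
  c1: data parity 0, sent cp 0 → ok
  c2: data parity 1, sent cp 0 → mismatch
Exactly one row (r2) and one column (c2) fail → the flipped bit is at their intersection.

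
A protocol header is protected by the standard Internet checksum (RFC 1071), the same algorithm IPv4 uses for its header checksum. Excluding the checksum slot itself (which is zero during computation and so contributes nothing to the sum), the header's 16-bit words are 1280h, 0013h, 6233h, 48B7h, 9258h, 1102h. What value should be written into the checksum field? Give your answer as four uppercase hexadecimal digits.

9F27

One's-complement addition (fold any carry out of bit 15 back into bit 0):
  0x1280 + 0x0013 = 0x01293
  0x1293 + 0x6233 = 0x074C6
  0x74C6 + 0x48B7 = 0x0BD7D
  0xBD7D + 0x9258 = 0x14FD5 → wrap carry → 0x4FD6
  0x4FD6 + 0x1102 = 0x060D8
One's-complement sum = 0x60D8.
Checksum = ~0x60D8 & 0xFFFF = 0x9F27.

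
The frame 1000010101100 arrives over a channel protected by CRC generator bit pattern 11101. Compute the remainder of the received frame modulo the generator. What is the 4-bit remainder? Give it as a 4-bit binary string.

Modulo-2 division of 1000010101100 by 11101:
  pos 0: 10000 XOR 11101 = 01101
  pos 1: 11011 XOR 11101 = 00110
  pos 3: 11001 XOR 11101 = 00100
  pos 5: 10001 XOR 11101 = 01100
  pos 6: 11001 XOR 11101 = 00100
  pos 8: 10000 XOR 11101 = 01101
Remainder = 1101 (nonzero — an error is detected).

1101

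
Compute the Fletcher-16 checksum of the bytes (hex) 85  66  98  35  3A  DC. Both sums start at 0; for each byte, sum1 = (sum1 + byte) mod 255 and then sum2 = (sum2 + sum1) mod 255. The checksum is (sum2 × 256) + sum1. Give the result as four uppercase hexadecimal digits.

74D0

Running sums (mod 255):
  after byte 0 (85): sum1=133, sum2=133
  after byte 1 (66): sum1=235, sum2=113
  after byte 2 (98): sum1=132, sum2=245
  after byte 3 (35): sum1=185, sum2=175
  after byte 4 (3A): sum1=243, sum2=163
  after byte 5 (DC): sum1=208, sum2=116
Checksum = sum2·256 + sum1 = 116·256 + 208 = 29904 = 0x74D0.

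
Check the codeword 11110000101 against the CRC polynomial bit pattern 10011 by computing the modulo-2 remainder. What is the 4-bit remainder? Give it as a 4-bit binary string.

Modulo-2 division of 11110000101 by 10011:
  pos 0: 11110 XOR 10011 = 01101
  pos 1: 11010 XOR 10011 = 01001
  pos 2: 10010 XOR 10011 = 00001
  pos 6: 10101 XOR 10011 = 00110
Remainder = 0110 (nonzero — an error is detected).

0110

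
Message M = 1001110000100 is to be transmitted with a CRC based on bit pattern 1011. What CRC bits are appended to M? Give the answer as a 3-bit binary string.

111

Append 3 zeros: 1001110000100000. Divide by 1011 (XOR where the leading bit is 1):
  pos 0: 1001 XOR 1011 = 0010
  pos 2: 1011 XOR 1011 = 0000
  pos 10: 1000 XOR 1011 = 0011
  pos 12: 1100 XOR 1011 = 0111
Remainder (last 3 bits) = 111. This is the CRC / FCS.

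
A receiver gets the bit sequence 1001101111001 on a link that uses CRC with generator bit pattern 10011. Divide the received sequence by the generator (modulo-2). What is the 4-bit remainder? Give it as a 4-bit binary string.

Modulo-2 division of 1001101111001 by 10011:
  pos 0: 10011 XOR 10011 = 00000
  pos 6: 11110 XOR 10011 = 01101
  pos 7: 11010 XOR 10011 = 01001
  pos 8: 10011 XOR 10011 = 00000
Remainder = 0000 (zero — the frame passes the CRC check).

0000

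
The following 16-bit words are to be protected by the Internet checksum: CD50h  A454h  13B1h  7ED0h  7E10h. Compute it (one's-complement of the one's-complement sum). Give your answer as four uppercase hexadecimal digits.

One's-complement addition (fold any carry out of bit 15 back into bit 0):
  0xCD50 + 0xA454 = 0x171A4 → wrap carry → 0x71A5
  0x71A5 + 0x13B1 = 0x08556
  0x8556 + 0x7ED0 = 0x10426 → wrap carry → 0x0427
  0x0427 + 0x7E10 = 0x08237
One's-complement sum = 0x8237.
Checksum = ~0x8237 & 0xFFFF = 0x7DC8.

7DC8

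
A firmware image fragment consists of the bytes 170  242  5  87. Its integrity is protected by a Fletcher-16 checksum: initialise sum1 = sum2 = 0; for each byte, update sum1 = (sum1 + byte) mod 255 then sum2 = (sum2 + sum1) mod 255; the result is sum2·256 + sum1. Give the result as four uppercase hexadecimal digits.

E4F9

Running sums (mod 255):
  after byte 0 (170): sum1=170, sum2=170
  after byte 1 (242): sum1=157, sum2=72
  after byte 2 (5): sum1=162, sum2=234
  after byte 3 (87): sum1=249, sum2=228
Checksum = sum2·256 + sum1 = 228·256 + 249 = 58617 = 0xE4F9.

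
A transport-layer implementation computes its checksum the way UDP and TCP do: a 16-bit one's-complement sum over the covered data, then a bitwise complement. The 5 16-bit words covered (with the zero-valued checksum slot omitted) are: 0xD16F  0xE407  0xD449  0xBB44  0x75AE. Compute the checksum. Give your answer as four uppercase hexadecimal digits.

454B

One's-complement addition (fold any carry out of bit 15 back into bit 0):
  0xD16F + 0xE407 = 0x1B576 → wrap carry → 0xB577
  0xB577 + 0xD449 = 0x189C0 → wrap carry → 0x89C1
  0x89C1 + 0xBB44 = 0x14505 → wrap carry → 0x4506
  0x4506 + 0x75AE = 0x0BAB4
One's-complement sum = 0xBAB4.
Checksum = ~0xBAB4 & 0xFFFF = 0x454B.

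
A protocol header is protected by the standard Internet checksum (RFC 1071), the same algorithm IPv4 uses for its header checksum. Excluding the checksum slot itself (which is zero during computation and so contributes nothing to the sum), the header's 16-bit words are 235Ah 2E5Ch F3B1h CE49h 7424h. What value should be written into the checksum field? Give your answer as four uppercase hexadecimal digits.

One's-complement addition (fold any carry out of bit 15 back into bit 0):
  0x235A + 0x2E5C = 0x051B6
  0x51B6 + 0xF3B1 = 0x14567 → wrap carry → 0x4568
  0x4568 + 0xCE49 = 0x113B1 → wrap carry → 0x13B2
  0x13B2 + 0x7424 = 0x087D6
One's-complement sum = 0x87D6.
Checksum = ~0x87D6 & 0xFFFF = 0x7829.

7829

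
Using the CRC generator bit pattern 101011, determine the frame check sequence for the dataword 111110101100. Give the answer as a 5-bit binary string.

01001

Append 5 zeros: 11111010110000000. Divide by 101011 (XOR where the leading bit is 1):
  pos 0: 111110 XOR 101011 = 010101
  pos 1: 101011 XOR 101011 = 000000
  pos 8: 110000 XOR 101011 = 011011
  pos 9: 110110 XOR 101011 = 011101
  pos 10: 111010 XOR 101011 = 010001
  pos 11: 100010 XOR 101011 = 001001
Remainder (last 5 bits) = 01001. This is the CRC / FCS.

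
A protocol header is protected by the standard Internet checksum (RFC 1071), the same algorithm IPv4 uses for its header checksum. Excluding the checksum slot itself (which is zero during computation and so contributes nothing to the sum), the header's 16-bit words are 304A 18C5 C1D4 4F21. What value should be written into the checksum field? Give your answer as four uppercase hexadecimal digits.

A5FA

One's-complement addition (fold any carry out of bit 15 back into bit 0):
  0x304A + 0x18C5 = 0x0490F
  0x490F + 0xC1D4 = 0x10AE3 → wrap carry → 0x0AE4
  0x0AE4 + 0x4F21 = 0x05A05
One's-complement sum = 0x5A05.
Checksum = ~0x5A05 & 0xFFFF = 0xA5FA.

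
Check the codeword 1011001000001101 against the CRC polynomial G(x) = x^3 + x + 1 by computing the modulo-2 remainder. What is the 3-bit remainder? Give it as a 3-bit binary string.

Modulo-2 division of 1011001000001101 by 1011:
  pos 0: 1011 XOR 1011 = 0000
  pos 6: 1000 XOR 1011 = 0011
  pos 8: 1100 XOR 1011 = 0111
  pos 9: 1111 XOR 1011 = 0100
  pos 10: 1001 XOR 1011 = 0010
  pos 12: 1001 XOR 1011 = 0010
Remainder = 010 (nonzero — an error is detected).

010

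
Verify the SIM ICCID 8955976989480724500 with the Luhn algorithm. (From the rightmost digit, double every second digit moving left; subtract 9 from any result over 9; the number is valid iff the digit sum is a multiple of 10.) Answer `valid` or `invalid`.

valid

From the right, keep odd positions and double even positions (subtract 9 from any doubled value over 9):
  doubled (positions 2,4,...): 0 8 5 7 9 9 5 1 9 → sum 53
  kept (positions 1,3,...): 0 5 2 0 4 8 6 9 5 8 → sum 47
Total = 100.
100 mod 10 = 0, so the number is valid.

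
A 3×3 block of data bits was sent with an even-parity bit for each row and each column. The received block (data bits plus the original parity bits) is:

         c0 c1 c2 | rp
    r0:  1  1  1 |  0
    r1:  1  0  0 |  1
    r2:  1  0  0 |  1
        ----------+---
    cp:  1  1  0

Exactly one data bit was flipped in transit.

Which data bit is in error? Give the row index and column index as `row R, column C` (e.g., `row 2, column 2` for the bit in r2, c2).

row 0, column 2

Recompute each row's even parity and compare to rp:
  r0: data parity 1, sent rp 0 → mismatch
  r1: data parity 1, sent rp 1 → ok
  r2: data parity 1, sent rp 1 → ok
Recompute each column's even parity and compare to cp:
  c0: data parity 1, sent cp 1 → ok
  c1: data parity 1, sent cp 1 → ok
  c2: data parity 1, sent cp 0 → mismatch
Exactly one row (r0) and one column (c2) fail → the flipped bit is at their intersection.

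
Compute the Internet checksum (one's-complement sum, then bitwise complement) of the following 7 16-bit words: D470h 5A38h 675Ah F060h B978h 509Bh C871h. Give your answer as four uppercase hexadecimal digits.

One's-complement addition (fold any carry out of bit 15 back into bit 0):
  0xD470 + 0x5A38 = 0x12EA8 → wrap carry → 0x2EA9
  0x2EA9 + 0x675A = 0x09603
  0x9603 + 0xF060 = 0x18663 → wrap carry → 0x8664
  0x8664 + 0xB978 = 0x13FDC → wrap carry → 0x3FDD
  0x3FDD + 0x509B = 0x09078
  0x9078 + 0xC871 = 0x158E9 → wrap carry → 0x58EA
One's-complement sum = 0x58EA.
Checksum = ~0x58EA & 0xFFFF = 0xA715.

A715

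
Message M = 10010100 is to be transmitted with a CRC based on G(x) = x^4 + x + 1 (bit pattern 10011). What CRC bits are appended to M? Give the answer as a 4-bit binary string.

0111

Append 4 zeros: 100101000000. Divide by 10011 (XOR where the leading bit is 1):
  pos 0: 10010 XOR 10011 = 00001
  pos 4: 11000 XOR 10011 = 01011
  pos 5: 10110 XOR 10011 = 00101
  pos 7: 10100 XOR 10011 = 00111
Remainder (last 4 bits) = 0111. This is the CRC / FCS.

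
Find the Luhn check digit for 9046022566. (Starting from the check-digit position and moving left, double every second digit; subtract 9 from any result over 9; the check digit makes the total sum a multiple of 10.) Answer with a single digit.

8

Partial digits right→left: 6 6 5 2 2 0 6 4 0 9
Double every second digit counting from the check-digit position (so the 1st, 3rd, 5th, ... of the partial from the right).
  doubled (with −9 where >9): 3 1 4 3 0 → sum 11
  kept as-is: 6 2 0 4 9 → sum 21
Total = 11 + 21 = 32.
Check digit = (10 − (32 mod 10)) mod 10 = 8.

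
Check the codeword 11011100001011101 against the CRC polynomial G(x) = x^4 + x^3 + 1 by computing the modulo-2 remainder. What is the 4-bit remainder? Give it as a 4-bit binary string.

Modulo-2 division of 11011100001011101 by 11001:
  pos 0: 11011 XOR 11001 = 00010
  pos 3: 10100 XOR 11001 = 01101
  pos 4: 11010 XOR 11001 = 00011
  pos 7: 11010 XOR 11001 = 00011
  pos 10: 11111 XOR 11001 = 00110
  pos 12: 11001 XOR 11001 = 00000
Remainder = 0000 (zero — the frame passes the CRC check).

0000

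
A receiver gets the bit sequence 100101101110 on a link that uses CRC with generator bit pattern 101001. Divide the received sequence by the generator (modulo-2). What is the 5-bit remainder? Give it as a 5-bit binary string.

00000

Modulo-2 division of 100101101110 by 101001:
  pos 0: 100101 XOR 101001 = 001100
  pos 2: 110010 XOR 101001 = 011011
  pos 3: 110111 XOR 101001 = 011110
  pos 4: 111101 XOR 101001 = 010100
  pos 5: 101001 XOR 101001 = 000000
Remainder = 00000 (zero — the frame passes the CRC check).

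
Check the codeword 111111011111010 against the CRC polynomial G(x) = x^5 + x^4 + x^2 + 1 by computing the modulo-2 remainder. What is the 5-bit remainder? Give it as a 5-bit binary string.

Modulo-2 division of 111111011111010 by 110101:
  pos 0: 111111 XOR 110101 = 001010
  pos 2: 101001 XOR 110101 = 011100
  pos 3: 111001 XOR 110101 = 001100
  pos 5: 110011 XOR 110101 = 000110
  pos 8: 110101 XOR 110101 = 000000
Remainder = 00000 (zero — the frame passes the CRC check).

00000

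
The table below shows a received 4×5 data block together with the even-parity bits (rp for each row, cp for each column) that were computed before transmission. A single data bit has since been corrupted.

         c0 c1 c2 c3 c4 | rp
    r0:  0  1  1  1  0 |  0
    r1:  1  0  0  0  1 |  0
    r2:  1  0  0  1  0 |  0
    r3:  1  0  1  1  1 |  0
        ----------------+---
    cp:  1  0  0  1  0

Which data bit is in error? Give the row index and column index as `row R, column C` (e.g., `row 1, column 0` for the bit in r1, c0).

Recompute each row's even parity and compare to rp:
  r0: data parity 1, sent rp 0 → mismatch
  r1: data parity 0, sent rp 0 → ok
  r2: data parity 0, sent rp 0 → ok
  r3: data parity 0, sent rp 0 → ok
Recompute each column's even parity and compare to cp:
  c0: data parity 1, sent cp 1 → ok
  c1: data parity 1, sent cp 0 → mismatch
  c2: data parity 0, sent cp 0 → ok
  c3: data parity 1, sent cp 1 → ok
  c4: data parity 0, sent cp 0 → ok
Exactly one row (r0) and one column (c1) fail → the flipped bit is at their intersection.

row 0, column 1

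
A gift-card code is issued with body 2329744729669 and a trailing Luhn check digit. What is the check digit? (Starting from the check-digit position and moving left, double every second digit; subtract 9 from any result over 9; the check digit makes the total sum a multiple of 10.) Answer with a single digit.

5

Partial digits right→left: 9 6 6 9 2 7 4 4 7 9 2 3 2
Double every second digit counting from the check-digit position (so the 1st, 3rd, 5th, ... of the partial from the right).
  doubled (with −9 where >9): 9 3 4 8 5 4 4 → sum 37
  kept as-is: 6 9 7 4 9 3 → sum 38
Total = 37 + 38 = 75.
Check digit = (10 − (75 mod 10)) mod 10 = 5.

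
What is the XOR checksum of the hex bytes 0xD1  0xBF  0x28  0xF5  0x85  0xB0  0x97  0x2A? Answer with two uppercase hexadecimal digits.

3B

XOR the bytes together:
  start with 0xD1
  0xD1 ⊕ 0xBF = 0x6E
  0x6E ⊕ 0x28 = 0x46
  0x46 ⊕ 0xF5 = 0xB3
  0xB3 ⊕ 0x85 = 0x36
  0x36 ⊕ 0xB0 = 0x86
  0x86 ⊕ 0x97 = 0x11
  0x11 ⊕ 0x2A = 0x3B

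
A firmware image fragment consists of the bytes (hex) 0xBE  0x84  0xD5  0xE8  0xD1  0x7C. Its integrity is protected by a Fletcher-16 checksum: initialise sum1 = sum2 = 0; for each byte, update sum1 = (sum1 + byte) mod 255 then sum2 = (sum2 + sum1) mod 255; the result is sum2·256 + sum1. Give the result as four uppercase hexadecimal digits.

Running sums (mod 255):
  after byte 0 (0xBE): sum1=190, sum2=190
  after byte 1 (0x84): sum1=67, sum2=2
  after byte 2 (0xD5): sum1=25, sum2=27
  after byte 3 (0xE8): sum1=2, sum2=29
  after byte 4 (0xD1): sum1=211, sum2=240
  after byte 5 (0x7C): sum1=80, sum2=65
Checksum = sum2·256 + sum1 = 65·256 + 80 = 16720 = 0x4150.

4150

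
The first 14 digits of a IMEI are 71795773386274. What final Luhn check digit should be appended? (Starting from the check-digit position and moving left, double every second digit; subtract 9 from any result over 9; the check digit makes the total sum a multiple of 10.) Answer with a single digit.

Partial digits right→left: 4 7 2 6 8 3 3 7 7 5 9 7 1 7
Double every second digit counting from the check-digit position (so the 1st, 3rd, 5th, ... of the partial from the right).
  doubled (with −9 where >9): 8 4 7 6 5 9 2 → sum 41
  kept as-is: 7 6 3 7 5 7 7 → sum 42
Total = 41 + 42 = 83.
Check digit = (10 − (83 mod 10)) mod 10 = 7.

7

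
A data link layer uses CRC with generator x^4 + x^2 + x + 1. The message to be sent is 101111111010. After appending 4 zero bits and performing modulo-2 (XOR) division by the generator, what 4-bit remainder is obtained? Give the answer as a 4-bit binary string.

Append 4 zeros: 1011111110100000. Divide by 10111 (XOR where the leading bit is 1):
  pos 0: 10111 XOR 10111 = 00000
  pos 5: 11110 XOR 10111 = 01001
  pos 6: 10011 XOR 10111 = 00100
  pos 8: 10000 XOR 10111 = 00111
  pos 10: 11100 XOR 10111 = 01011
  pos 11: 10110 XOR 10111 = 00001
Remainder (last 4 bits) = 0001. This is the CRC / FCS.

0001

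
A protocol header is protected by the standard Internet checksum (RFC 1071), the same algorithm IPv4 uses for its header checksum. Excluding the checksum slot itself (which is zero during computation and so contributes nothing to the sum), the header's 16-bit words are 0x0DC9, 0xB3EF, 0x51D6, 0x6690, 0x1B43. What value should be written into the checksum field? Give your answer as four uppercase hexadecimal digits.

6A9D

One's-complement addition (fold any carry out of bit 15 back into bit 0):
  0x0DC9 + 0xB3EF = 0x0C1B8
  0xC1B8 + 0x51D6 = 0x1138E → wrap carry → 0x138F
  0x138F + 0x6690 = 0x07A1F
  0x7A1F + 0x1B43 = 0x09562
One's-complement sum = 0x9562.
Checksum = ~0x9562 & 0xFFFF = 0x6A9D.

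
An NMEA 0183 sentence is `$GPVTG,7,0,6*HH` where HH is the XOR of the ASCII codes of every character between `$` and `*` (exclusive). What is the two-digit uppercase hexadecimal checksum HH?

4F

XOR the ASCII codes of the payload characters:
  'G' = 0x47 → acc = 0x47
  'P' = 0x50 → acc = 0x17
  'V' = 0x56 → acc = 0x41
  'T' = 0x54 → acc = 0x15
  'G' = 0x47 → acc = 0x52
  ',' = 0x2C → acc = 0x7E
  '7' = 0x37 → acc = 0x49
  ',' = 0x2C → acc = 0x65
  '0' = 0x30 → acc = 0x55
  ',' = 0x2C → acc = 0x79
  '6' = 0x36 → acc = 0x4F
Checksum = 0x4F.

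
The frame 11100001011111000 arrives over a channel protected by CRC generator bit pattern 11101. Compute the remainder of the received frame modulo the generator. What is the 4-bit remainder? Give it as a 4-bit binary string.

1110

Modulo-2 division of 11100001011111000 by 11101:
  pos 0: 11100 XOR 11101 = 00001
  pos 4: 10010 XOR 11101 = 01111
  pos 5: 11111 XOR 11101 = 00010
  pos 8: 10111 XOR 11101 = 01010
  pos 9: 10101 XOR 11101 = 01000
  pos 10: 10000 XOR 11101 = 01101
  pos 11: 11010 XOR 11101 = 00111
Remainder = 1110 (nonzero — an error is detected).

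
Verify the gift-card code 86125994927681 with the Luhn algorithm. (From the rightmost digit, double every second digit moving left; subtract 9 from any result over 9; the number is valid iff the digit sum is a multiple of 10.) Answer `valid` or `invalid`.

valid

From the right, keep odd positions and double even positions (subtract 9 from any doubled value over 9):
  doubled (positions 2,4,...): 7 5 9 9 1 2 7 → sum 40
  kept (positions 1,3,...): 1 6 2 4 9 2 6 → sum 30
Total = 70.
70 mod 10 = 0, so the number is valid.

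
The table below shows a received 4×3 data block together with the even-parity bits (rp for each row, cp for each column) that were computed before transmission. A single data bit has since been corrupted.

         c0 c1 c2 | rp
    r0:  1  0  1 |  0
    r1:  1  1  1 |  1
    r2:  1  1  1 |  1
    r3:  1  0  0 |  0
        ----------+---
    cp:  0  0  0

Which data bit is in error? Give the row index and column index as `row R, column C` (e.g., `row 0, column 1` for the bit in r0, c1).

row 3, column 2

Recompute each row's even parity and compare to rp:
  r0: data parity 0, sent rp 0 → ok
  r1: data parity 1, sent rp 1 → ok
  r2: data parity 1, sent rp 1 → ok
  r3: data parity 1, sent rp 0 → mismatch
Recompute each column's even parity and compare to cp:
  c0: data parity 0, sent cp 0 → ok
  c1: data parity 0, sent cp 0 → ok
  c2: data parity 1, sent cp 0 → mismatch
Exactly one row (r3) and one column (c2) fail → the flipped bit is at their intersection.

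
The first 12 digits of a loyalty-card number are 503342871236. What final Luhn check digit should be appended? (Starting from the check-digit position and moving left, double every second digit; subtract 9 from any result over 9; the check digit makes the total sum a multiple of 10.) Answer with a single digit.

4

Partial digits right→left: 6 3 2 1 7 8 2 4 3 3 0 5
Double every second digit counting from the check-digit position (so the 1st, 3rd, 5th, ... of the partial from the right).
  doubled (with −9 where >9): 3 4 5 4 6 0 → sum 22
  kept as-is: 3 1 8 4 3 5 → sum 24
Total = 22 + 24 = 46.
Check digit = (10 − (46 mod 10)) mod 10 = 4.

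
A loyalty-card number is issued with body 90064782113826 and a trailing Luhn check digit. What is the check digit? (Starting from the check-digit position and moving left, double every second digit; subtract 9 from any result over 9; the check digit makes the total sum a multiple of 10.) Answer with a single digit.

Partial digits right→left: 6 2 8 3 1 1 2 8 7 4 6 0 0 9
Double every second digit counting from the check-digit position (so the 1st, 3rd, 5th, ... of the partial from the right).
  doubled (with −9 where >9): 3 7 2 4 5 3 0 → sum 24
  kept as-is: 2 3 1 8 4 0 9 → sum 27
Total = 24 + 27 = 51.
Check digit = (10 − (51 mod 10)) mod 10 = 9.

9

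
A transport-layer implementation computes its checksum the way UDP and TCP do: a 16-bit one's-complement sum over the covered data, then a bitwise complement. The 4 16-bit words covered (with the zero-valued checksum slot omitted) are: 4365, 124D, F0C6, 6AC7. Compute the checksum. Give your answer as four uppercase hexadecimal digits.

4EBF

One's-complement addition (fold any carry out of bit 15 back into bit 0):
  0x4365 + 0x124D = 0x055B2
  0x55B2 + 0xF0C6 = 0x14678 → wrap carry → 0x4679
  0x4679 + 0x6AC7 = 0x0B140
One's-complement sum = 0xB140.
Checksum = ~0xB140 & 0xFFFF = 0x4EBF.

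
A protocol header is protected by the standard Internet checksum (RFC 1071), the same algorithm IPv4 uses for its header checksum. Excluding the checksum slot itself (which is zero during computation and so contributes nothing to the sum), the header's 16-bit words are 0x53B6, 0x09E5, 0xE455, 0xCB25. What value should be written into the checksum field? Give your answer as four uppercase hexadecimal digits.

One's-complement addition (fold any carry out of bit 15 back into bit 0):
  0x53B6 + 0x09E5 = 0x05D9B
  0x5D9B + 0xE455 = 0x141F0 → wrap carry → 0x41F1
  0x41F1 + 0xCB25 = 0x10D16 → wrap carry → 0x0D17
One's-complement sum = 0x0D17.
Checksum = ~0x0D17 & 0xFFFF = 0xF2E8.

F2E8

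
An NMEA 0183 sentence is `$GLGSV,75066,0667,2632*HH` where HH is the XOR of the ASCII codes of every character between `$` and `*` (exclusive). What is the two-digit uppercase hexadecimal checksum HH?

XOR the ASCII codes of the payload characters:
  'G' = 0x47 → acc = 0x47
  'L' = 0x4C → acc = 0x0B
  'G' = 0x47 → acc = 0x4C
  'S' = 0x53 → acc = 0x1F
  'V' = 0x56 → acc = 0x49
  ',' = 0x2C → acc = 0x65
  '7' = 0x37 → acc = 0x52
  '5' = 0x35 → acc = 0x67
  '0' = 0x30 → acc = 0x57
  '6' = 0x36 → acc = 0x61
  '6' = 0x36 → acc = 0x57
  ',' = 0x2C → acc = 0x7B
  '0' = 0x30 → acc = 0x4B
  '6' = 0x36 → acc = 0x7D
  '6' = 0x36 → acc = 0x4B
  '7' = 0x37 → acc = 0x7C
  ',' = 0x2C → acc = 0x50
  '2' = 0x32 → acc = 0x62
  '6' = 0x36 → acc = 0x54
  '3' = 0x33 → acc = 0x67
  '2' = 0x32 → acc = 0x55
Checksum = 0x55.

55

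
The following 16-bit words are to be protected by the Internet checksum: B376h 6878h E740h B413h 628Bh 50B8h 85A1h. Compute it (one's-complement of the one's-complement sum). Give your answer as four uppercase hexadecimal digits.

0FD7

One's-complement addition (fold any carry out of bit 15 back into bit 0):
  0xB376 + 0x6878 = 0x11BEE → wrap carry → 0x1BEF
  0x1BEF + 0xE740 = 0x1032F → wrap carry → 0x0330
  0x0330 + 0xB413 = 0x0B743
  0xB743 + 0x628B = 0x119CE → wrap carry → 0x19CF
  0x19CF + 0x50B8 = 0x06A87
  0x6A87 + 0x85A1 = 0x0F028
One's-complement sum = 0xF028.
Checksum = ~0xF028 & 0xFFFF = 0x0FD7.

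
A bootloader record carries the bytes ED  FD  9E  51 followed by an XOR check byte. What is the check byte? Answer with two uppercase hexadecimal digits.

XOR the bytes together:
  start with 0xED
  0xED ⊕ 0xFD = 0x10
  0x10 ⊕ 0x9E = 0x8E
  0x8E ⊕ 0x51 = 0xDF

DF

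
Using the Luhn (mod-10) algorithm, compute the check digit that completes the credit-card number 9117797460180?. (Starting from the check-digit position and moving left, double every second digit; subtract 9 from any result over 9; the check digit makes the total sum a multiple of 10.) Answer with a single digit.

5

Partial digits right→left: 0 8 1 0 6 4 7 9 7 7 1 1 9
Double every second digit counting from the check-digit position (so the 1st, 3rd, 5th, ... of the partial from the right).
  doubled (with −9 where >9): 0 2 3 5 5 2 9 → sum 26
  kept as-is: 8 0 4 9 7 1 → sum 29
Total = 26 + 29 = 55.
Check digit = (10 − (55 mod 10)) mod 10 = 5.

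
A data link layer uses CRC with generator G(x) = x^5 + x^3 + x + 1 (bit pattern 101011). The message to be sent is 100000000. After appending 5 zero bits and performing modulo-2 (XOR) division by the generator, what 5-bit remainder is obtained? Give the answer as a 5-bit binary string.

11111

Append 5 zeros: 10000000000000. Divide by 101011 (XOR where the leading bit is 1):
  pos 0: 100000 XOR 101011 = 001011
  pos 2: 101100 XOR 101011 = 000111
  pos 5: 111000 XOR 101011 = 010011
  pos 6: 100110 XOR 101011 = 001101
  pos 8: 110100 XOR 101011 = 011111
Remainder (last 5 bits) = 11111. This is the CRC / FCS.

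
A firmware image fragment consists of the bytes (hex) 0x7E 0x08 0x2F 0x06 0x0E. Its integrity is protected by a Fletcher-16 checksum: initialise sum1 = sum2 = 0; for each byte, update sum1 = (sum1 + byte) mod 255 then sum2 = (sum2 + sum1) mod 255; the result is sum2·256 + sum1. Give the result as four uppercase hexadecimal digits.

Running sums (mod 255):
  after byte 0 (0x7E): sum1=126, sum2=126
  after byte 1 (0x08): sum1=134, sum2=5
  after byte 2 (0x2F): sum1=181, sum2=186
  after byte 3 (0x06): sum1=187, sum2=118
  after byte 4 (0x0E): sum1=201, sum2=64
Checksum = sum2·256 + sum1 = 64·256 + 201 = 16585 = 0x40C9.

40C9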